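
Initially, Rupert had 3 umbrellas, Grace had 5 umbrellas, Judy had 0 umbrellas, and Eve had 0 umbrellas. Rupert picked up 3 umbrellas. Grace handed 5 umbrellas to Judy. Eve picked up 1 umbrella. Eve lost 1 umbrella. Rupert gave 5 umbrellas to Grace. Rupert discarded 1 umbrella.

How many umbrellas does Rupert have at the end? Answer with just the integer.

Answer: 0

Derivation:
Tracking counts step by step:
Start: Rupert=3, Grace=5, Judy=0, Eve=0
Event 1 (Rupert +3): Rupert: 3 -> 6. State: Rupert=6, Grace=5, Judy=0, Eve=0
Event 2 (Grace -> Judy, 5): Grace: 5 -> 0, Judy: 0 -> 5. State: Rupert=6, Grace=0, Judy=5, Eve=0
Event 3 (Eve +1): Eve: 0 -> 1. State: Rupert=6, Grace=0, Judy=5, Eve=1
Event 4 (Eve -1): Eve: 1 -> 0. State: Rupert=6, Grace=0, Judy=5, Eve=0
Event 5 (Rupert -> Grace, 5): Rupert: 6 -> 1, Grace: 0 -> 5. State: Rupert=1, Grace=5, Judy=5, Eve=0
Event 6 (Rupert -1): Rupert: 1 -> 0. State: Rupert=0, Grace=5, Judy=5, Eve=0

Rupert's final count: 0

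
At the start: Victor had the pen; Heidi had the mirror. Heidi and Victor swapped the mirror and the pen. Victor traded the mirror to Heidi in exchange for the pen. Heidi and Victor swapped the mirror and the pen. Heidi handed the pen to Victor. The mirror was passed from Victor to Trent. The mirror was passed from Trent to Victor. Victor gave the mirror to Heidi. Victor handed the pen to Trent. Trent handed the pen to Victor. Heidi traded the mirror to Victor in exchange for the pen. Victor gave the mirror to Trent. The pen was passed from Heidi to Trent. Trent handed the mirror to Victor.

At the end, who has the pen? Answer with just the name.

Answer: Trent

Derivation:
Tracking all object holders:
Start: pen:Victor, mirror:Heidi
Event 1 (swap mirror<->pen: now mirror:Victor, pen:Heidi). State: pen:Heidi, mirror:Victor
Event 2 (swap mirror<->pen: now mirror:Heidi, pen:Victor). State: pen:Victor, mirror:Heidi
Event 3 (swap mirror<->pen: now mirror:Victor, pen:Heidi). State: pen:Heidi, mirror:Victor
Event 4 (give pen: Heidi -> Victor). State: pen:Victor, mirror:Victor
Event 5 (give mirror: Victor -> Trent). State: pen:Victor, mirror:Trent
Event 6 (give mirror: Trent -> Victor). State: pen:Victor, mirror:Victor
Event 7 (give mirror: Victor -> Heidi). State: pen:Victor, mirror:Heidi
Event 8 (give pen: Victor -> Trent). State: pen:Trent, mirror:Heidi
Event 9 (give pen: Trent -> Victor). State: pen:Victor, mirror:Heidi
Event 10 (swap mirror<->pen: now mirror:Victor, pen:Heidi). State: pen:Heidi, mirror:Victor
Event 11 (give mirror: Victor -> Trent). State: pen:Heidi, mirror:Trent
Event 12 (give pen: Heidi -> Trent). State: pen:Trent, mirror:Trent
Event 13 (give mirror: Trent -> Victor). State: pen:Trent, mirror:Victor

Final state: pen:Trent, mirror:Victor
The pen is held by Trent.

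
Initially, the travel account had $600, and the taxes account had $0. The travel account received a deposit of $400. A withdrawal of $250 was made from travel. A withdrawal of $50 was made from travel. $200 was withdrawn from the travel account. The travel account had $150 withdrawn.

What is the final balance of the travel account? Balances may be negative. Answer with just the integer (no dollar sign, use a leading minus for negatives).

Tracking account balances step by step:
Start: travel=600, taxes=0
Event 1 (deposit 400 to travel): travel: 600 + 400 = 1000. Balances: travel=1000, taxes=0
Event 2 (withdraw 250 from travel): travel: 1000 - 250 = 750. Balances: travel=750, taxes=0
Event 3 (withdraw 50 from travel): travel: 750 - 50 = 700. Balances: travel=700, taxes=0
Event 4 (withdraw 200 from travel): travel: 700 - 200 = 500. Balances: travel=500, taxes=0
Event 5 (withdraw 150 from travel): travel: 500 - 150 = 350. Balances: travel=350, taxes=0

Final balance of travel: 350

Answer: 350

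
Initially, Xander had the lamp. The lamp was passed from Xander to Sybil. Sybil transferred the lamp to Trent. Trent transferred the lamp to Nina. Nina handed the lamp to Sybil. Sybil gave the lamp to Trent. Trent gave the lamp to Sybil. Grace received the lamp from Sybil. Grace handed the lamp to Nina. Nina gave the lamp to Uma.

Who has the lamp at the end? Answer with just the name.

Answer: Uma

Derivation:
Tracking the lamp through each event:
Start: Xander has the lamp.
After event 1: Sybil has the lamp.
After event 2: Trent has the lamp.
After event 3: Nina has the lamp.
After event 4: Sybil has the lamp.
After event 5: Trent has the lamp.
After event 6: Sybil has the lamp.
After event 7: Grace has the lamp.
After event 8: Nina has the lamp.
After event 9: Uma has the lamp.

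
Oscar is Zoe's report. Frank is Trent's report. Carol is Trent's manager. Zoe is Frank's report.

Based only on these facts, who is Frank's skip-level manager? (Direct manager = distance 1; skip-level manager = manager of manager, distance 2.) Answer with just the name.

Answer: Carol

Derivation:
Reconstructing the manager chain from the given facts:
  Carol -> Trent -> Frank -> Zoe -> Oscar
(each arrow means 'manager of the next')
Positions in the chain (0 = top):
  position of Carol: 0
  position of Trent: 1
  position of Frank: 2
  position of Zoe: 3
  position of Oscar: 4

Frank is at position 2; the skip-level manager is 2 steps up the chain, i.e. position 0: Carol.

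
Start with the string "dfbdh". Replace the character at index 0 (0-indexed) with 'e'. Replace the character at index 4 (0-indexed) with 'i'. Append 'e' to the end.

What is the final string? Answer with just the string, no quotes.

Answer: efbdie

Derivation:
Applying each edit step by step:
Start: "dfbdh"
Op 1 (replace idx 0: 'd' -> 'e'): "dfbdh" -> "efbdh"
Op 2 (replace idx 4: 'h' -> 'i'): "efbdh" -> "efbdi"
Op 3 (append 'e'): "efbdi" -> "efbdie"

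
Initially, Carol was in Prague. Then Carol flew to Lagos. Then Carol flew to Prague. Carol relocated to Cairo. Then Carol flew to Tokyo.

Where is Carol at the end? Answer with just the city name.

Answer: Tokyo

Derivation:
Tracking Carol's location:
Start: Carol is in Prague.
After move 1: Prague -> Lagos. Carol is in Lagos.
After move 2: Lagos -> Prague. Carol is in Prague.
After move 3: Prague -> Cairo. Carol is in Cairo.
After move 4: Cairo -> Tokyo. Carol is in Tokyo.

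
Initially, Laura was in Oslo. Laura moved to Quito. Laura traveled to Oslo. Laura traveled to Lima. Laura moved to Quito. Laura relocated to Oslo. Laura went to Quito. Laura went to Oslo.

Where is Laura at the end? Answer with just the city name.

Answer: Oslo

Derivation:
Tracking Laura's location:
Start: Laura is in Oslo.
After move 1: Oslo -> Quito. Laura is in Quito.
After move 2: Quito -> Oslo. Laura is in Oslo.
After move 3: Oslo -> Lima. Laura is in Lima.
After move 4: Lima -> Quito. Laura is in Quito.
After move 5: Quito -> Oslo. Laura is in Oslo.
After move 6: Oslo -> Quito. Laura is in Quito.
After move 7: Quito -> Oslo. Laura is in Oslo.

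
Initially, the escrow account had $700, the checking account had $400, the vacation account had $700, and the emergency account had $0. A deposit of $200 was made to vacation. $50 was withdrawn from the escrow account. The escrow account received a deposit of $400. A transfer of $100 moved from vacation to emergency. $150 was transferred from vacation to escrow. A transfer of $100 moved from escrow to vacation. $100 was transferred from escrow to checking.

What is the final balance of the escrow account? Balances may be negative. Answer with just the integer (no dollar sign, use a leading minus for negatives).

Answer: 1000

Derivation:
Tracking account balances step by step:
Start: escrow=700, checking=400, vacation=700, emergency=0
Event 1 (deposit 200 to vacation): vacation: 700 + 200 = 900. Balances: escrow=700, checking=400, vacation=900, emergency=0
Event 2 (withdraw 50 from escrow): escrow: 700 - 50 = 650. Balances: escrow=650, checking=400, vacation=900, emergency=0
Event 3 (deposit 400 to escrow): escrow: 650 + 400 = 1050. Balances: escrow=1050, checking=400, vacation=900, emergency=0
Event 4 (transfer 100 vacation -> emergency): vacation: 900 - 100 = 800, emergency: 0 + 100 = 100. Balances: escrow=1050, checking=400, vacation=800, emergency=100
Event 5 (transfer 150 vacation -> escrow): vacation: 800 - 150 = 650, escrow: 1050 + 150 = 1200. Balances: escrow=1200, checking=400, vacation=650, emergency=100
Event 6 (transfer 100 escrow -> vacation): escrow: 1200 - 100 = 1100, vacation: 650 + 100 = 750. Balances: escrow=1100, checking=400, vacation=750, emergency=100
Event 7 (transfer 100 escrow -> checking): escrow: 1100 - 100 = 1000, checking: 400 + 100 = 500. Balances: escrow=1000, checking=500, vacation=750, emergency=100

Final balance of escrow: 1000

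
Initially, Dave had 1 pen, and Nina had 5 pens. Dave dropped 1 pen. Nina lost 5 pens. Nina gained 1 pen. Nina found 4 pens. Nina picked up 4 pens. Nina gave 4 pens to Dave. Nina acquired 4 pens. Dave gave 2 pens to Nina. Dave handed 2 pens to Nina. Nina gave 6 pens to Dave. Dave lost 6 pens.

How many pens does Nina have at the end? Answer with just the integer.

Tracking counts step by step:
Start: Dave=1, Nina=5
Event 1 (Dave -1): Dave: 1 -> 0. State: Dave=0, Nina=5
Event 2 (Nina -5): Nina: 5 -> 0. State: Dave=0, Nina=0
Event 3 (Nina +1): Nina: 0 -> 1. State: Dave=0, Nina=1
Event 4 (Nina +4): Nina: 1 -> 5. State: Dave=0, Nina=5
Event 5 (Nina +4): Nina: 5 -> 9. State: Dave=0, Nina=9
Event 6 (Nina -> Dave, 4): Nina: 9 -> 5, Dave: 0 -> 4. State: Dave=4, Nina=5
Event 7 (Nina +4): Nina: 5 -> 9. State: Dave=4, Nina=9
Event 8 (Dave -> Nina, 2): Dave: 4 -> 2, Nina: 9 -> 11. State: Dave=2, Nina=11
Event 9 (Dave -> Nina, 2): Dave: 2 -> 0, Nina: 11 -> 13. State: Dave=0, Nina=13
Event 10 (Nina -> Dave, 6): Nina: 13 -> 7, Dave: 0 -> 6. State: Dave=6, Nina=7
Event 11 (Dave -6): Dave: 6 -> 0. State: Dave=0, Nina=7

Nina's final count: 7

Answer: 7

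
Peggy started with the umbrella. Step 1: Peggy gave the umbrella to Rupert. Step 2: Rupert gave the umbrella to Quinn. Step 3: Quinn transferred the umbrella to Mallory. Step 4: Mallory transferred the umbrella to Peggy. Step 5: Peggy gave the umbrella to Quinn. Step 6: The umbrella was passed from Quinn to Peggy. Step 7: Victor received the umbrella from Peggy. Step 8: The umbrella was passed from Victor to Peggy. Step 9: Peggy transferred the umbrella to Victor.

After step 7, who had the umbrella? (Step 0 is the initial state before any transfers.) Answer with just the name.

Answer: Victor

Derivation:
Tracking the umbrella holder through step 7:
After step 0 (start): Peggy
After step 1: Rupert
After step 2: Quinn
After step 3: Mallory
After step 4: Peggy
After step 5: Quinn
After step 6: Peggy
After step 7: Victor

At step 7, the holder is Victor.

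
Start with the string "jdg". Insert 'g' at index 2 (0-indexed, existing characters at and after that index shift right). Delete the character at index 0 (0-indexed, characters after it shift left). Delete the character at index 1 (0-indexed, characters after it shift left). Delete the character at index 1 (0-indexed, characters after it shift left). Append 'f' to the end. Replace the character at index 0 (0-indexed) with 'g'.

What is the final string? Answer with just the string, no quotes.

Answer: gf

Derivation:
Applying each edit step by step:
Start: "jdg"
Op 1 (insert 'g' at idx 2): "jdg" -> "jdgg"
Op 2 (delete idx 0 = 'j'): "jdgg" -> "dgg"
Op 3 (delete idx 1 = 'g'): "dgg" -> "dg"
Op 4 (delete idx 1 = 'g'): "dg" -> "d"
Op 5 (append 'f'): "d" -> "df"
Op 6 (replace idx 0: 'd' -> 'g'): "df" -> "gf"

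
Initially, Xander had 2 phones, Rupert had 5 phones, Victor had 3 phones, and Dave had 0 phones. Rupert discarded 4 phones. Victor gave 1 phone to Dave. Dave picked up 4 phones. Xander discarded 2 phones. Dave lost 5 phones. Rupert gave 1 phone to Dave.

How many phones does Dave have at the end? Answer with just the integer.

Answer: 1

Derivation:
Tracking counts step by step:
Start: Xander=2, Rupert=5, Victor=3, Dave=0
Event 1 (Rupert -4): Rupert: 5 -> 1. State: Xander=2, Rupert=1, Victor=3, Dave=0
Event 2 (Victor -> Dave, 1): Victor: 3 -> 2, Dave: 0 -> 1. State: Xander=2, Rupert=1, Victor=2, Dave=1
Event 3 (Dave +4): Dave: 1 -> 5. State: Xander=2, Rupert=1, Victor=2, Dave=5
Event 4 (Xander -2): Xander: 2 -> 0. State: Xander=0, Rupert=1, Victor=2, Dave=5
Event 5 (Dave -5): Dave: 5 -> 0. State: Xander=0, Rupert=1, Victor=2, Dave=0
Event 6 (Rupert -> Dave, 1): Rupert: 1 -> 0, Dave: 0 -> 1. State: Xander=0, Rupert=0, Victor=2, Dave=1

Dave's final count: 1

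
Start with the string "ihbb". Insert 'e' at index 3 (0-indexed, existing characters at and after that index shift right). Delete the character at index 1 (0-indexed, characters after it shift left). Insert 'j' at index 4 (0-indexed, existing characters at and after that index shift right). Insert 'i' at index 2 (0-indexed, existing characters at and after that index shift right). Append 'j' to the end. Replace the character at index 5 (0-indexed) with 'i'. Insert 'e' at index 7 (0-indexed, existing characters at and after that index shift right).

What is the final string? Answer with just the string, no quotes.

Applying each edit step by step:
Start: "ihbb"
Op 1 (insert 'e' at idx 3): "ihbb" -> "ihbeb"
Op 2 (delete idx 1 = 'h'): "ihbeb" -> "ibeb"
Op 3 (insert 'j' at idx 4): "ibeb" -> "ibebj"
Op 4 (insert 'i' at idx 2): "ibebj" -> "ibiebj"
Op 5 (append 'j'): "ibiebj" -> "ibiebjj"
Op 6 (replace idx 5: 'j' -> 'i'): "ibiebjj" -> "ibiebij"
Op 7 (insert 'e' at idx 7): "ibiebij" -> "ibiebije"

Answer: ibiebije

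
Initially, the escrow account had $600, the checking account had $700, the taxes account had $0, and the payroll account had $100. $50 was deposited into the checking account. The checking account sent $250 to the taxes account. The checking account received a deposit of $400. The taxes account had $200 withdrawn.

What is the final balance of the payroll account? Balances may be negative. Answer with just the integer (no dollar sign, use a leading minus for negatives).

Tracking account balances step by step:
Start: escrow=600, checking=700, taxes=0, payroll=100
Event 1 (deposit 50 to checking): checking: 700 + 50 = 750. Balances: escrow=600, checking=750, taxes=0, payroll=100
Event 2 (transfer 250 checking -> taxes): checking: 750 - 250 = 500, taxes: 0 + 250 = 250. Balances: escrow=600, checking=500, taxes=250, payroll=100
Event 3 (deposit 400 to checking): checking: 500 + 400 = 900. Balances: escrow=600, checking=900, taxes=250, payroll=100
Event 4 (withdraw 200 from taxes): taxes: 250 - 200 = 50. Balances: escrow=600, checking=900, taxes=50, payroll=100

Final balance of payroll: 100

Answer: 100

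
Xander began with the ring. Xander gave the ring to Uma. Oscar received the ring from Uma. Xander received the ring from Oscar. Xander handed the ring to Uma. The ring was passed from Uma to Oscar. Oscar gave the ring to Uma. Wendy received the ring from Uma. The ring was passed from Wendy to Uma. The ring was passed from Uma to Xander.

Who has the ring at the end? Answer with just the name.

Answer: Xander

Derivation:
Tracking the ring through each event:
Start: Xander has the ring.
After event 1: Uma has the ring.
After event 2: Oscar has the ring.
After event 3: Xander has the ring.
After event 4: Uma has the ring.
After event 5: Oscar has the ring.
After event 6: Uma has the ring.
After event 7: Wendy has the ring.
After event 8: Uma has the ring.
After event 9: Xander has the ring.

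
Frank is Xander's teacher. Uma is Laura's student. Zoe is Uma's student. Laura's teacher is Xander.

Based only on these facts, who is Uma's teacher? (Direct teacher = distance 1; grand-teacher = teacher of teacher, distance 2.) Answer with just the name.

Answer: Laura

Derivation:
Reconstructing the teacher chain from the given facts:
  Frank -> Xander -> Laura -> Uma -> Zoe
(each arrow means 'teacher of the next')
Positions in the chain (0 = top):
  position of Frank: 0
  position of Xander: 1
  position of Laura: 2
  position of Uma: 3
  position of Zoe: 4

Uma is at position 3; the teacher is 1 step up the chain, i.e. position 2: Laura.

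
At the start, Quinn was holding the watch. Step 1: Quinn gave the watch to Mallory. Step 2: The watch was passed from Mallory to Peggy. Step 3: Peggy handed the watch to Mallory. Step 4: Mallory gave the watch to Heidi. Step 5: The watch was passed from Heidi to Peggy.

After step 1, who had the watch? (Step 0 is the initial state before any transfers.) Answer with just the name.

Answer: Mallory

Derivation:
Tracking the watch holder through step 1:
After step 0 (start): Quinn
After step 1: Mallory

At step 1, the holder is Mallory.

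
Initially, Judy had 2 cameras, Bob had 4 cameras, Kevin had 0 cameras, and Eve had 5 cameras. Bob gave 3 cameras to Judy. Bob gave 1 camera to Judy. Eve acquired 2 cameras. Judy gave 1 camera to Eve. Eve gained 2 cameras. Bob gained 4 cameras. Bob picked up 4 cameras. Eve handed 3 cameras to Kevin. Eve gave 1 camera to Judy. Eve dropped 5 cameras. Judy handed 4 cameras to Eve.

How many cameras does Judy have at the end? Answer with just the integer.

Tracking counts step by step:
Start: Judy=2, Bob=4, Kevin=0, Eve=5
Event 1 (Bob -> Judy, 3): Bob: 4 -> 1, Judy: 2 -> 5. State: Judy=5, Bob=1, Kevin=0, Eve=5
Event 2 (Bob -> Judy, 1): Bob: 1 -> 0, Judy: 5 -> 6. State: Judy=6, Bob=0, Kevin=0, Eve=5
Event 3 (Eve +2): Eve: 5 -> 7. State: Judy=6, Bob=0, Kevin=0, Eve=7
Event 4 (Judy -> Eve, 1): Judy: 6 -> 5, Eve: 7 -> 8. State: Judy=5, Bob=0, Kevin=0, Eve=8
Event 5 (Eve +2): Eve: 8 -> 10. State: Judy=5, Bob=0, Kevin=0, Eve=10
Event 6 (Bob +4): Bob: 0 -> 4. State: Judy=5, Bob=4, Kevin=0, Eve=10
Event 7 (Bob +4): Bob: 4 -> 8. State: Judy=5, Bob=8, Kevin=0, Eve=10
Event 8 (Eve -> Kevin, 3): Eve: 10 -> 7, Kevin: 0 -> 3. State: Judy=5, Bob=8, Kevin=3, Eve=7
Event 9 (Eve -> Judy, 1): Eve: 7 -> 6, Judy: 5 -> 6. State: Judy=6, Bob=8, Kevin=3, Eve=6
Event 10 (Eve -5): Eve: 6 -> 1. State: Judy=6, Bob=8, Kevin=3, Eve=1
Event 11 (Judy -> Eve, 4): Judy: 6 -> 2, Eve: 1 -> 5. State: Judy=2, Bob=8, Kevin=3, Eve=5

Judy's final count: 2

Answer: 2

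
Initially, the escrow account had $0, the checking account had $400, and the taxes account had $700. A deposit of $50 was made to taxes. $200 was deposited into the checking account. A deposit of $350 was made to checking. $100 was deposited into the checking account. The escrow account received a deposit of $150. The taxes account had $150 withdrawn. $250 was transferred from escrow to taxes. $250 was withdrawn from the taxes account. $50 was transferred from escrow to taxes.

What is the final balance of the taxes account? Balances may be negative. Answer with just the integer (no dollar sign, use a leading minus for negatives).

Tracking account balances step by step:
Start: escrow=0, checking=400, taxes=700
Event 1 (deposit 50 to taxes): taxes: 700 + 50 = 750. Balances: escrow=0, checking=400, taxes=750
Event 2 (deposit 200 to checking): checking: 400 + 200 = 600. Balances: escrow=0, checking=600, taxes=750
Event 3 (deposit 350 to checking): checking: 600 + 350 = 950. Balances: escrow=0, checking=950, taxes=750
Event 4 (deposit 100 to checking): checking: 950 + 100 = 1050. Balances: escrow=0, checking=1050, taxes=750
Event 5 (deposit 150 to escrow): escrow: 0 + 150 = 150. Balances: escrow=150, checking=1050, taxes=750
Event 6 (withdraw 150 from taxes): taxes: 750 - 150 = 600. Balances: escrow=150, checking=1050, taxes=600
Event 7 (transfer 250 escrow -> taxes): escrow: 150 - 250 = -100, taxes: 600 + 250 = 850. Balances: escrow=-100, checking=1050, taxes=850
Event 8 (withdraw 250 from taxes): taxes: 850 - 250 = 600. Balances: escrow=-100, checking=1050, taxes=600
Event 9 (transfer 50 escrow -> taxes): escrow: -100 - 50 = -150, taxes: 600 + 50 = 650. Balances: escrow=-150, checking=1050, taxes=650

Final balance of taxes: 650

Answer: 650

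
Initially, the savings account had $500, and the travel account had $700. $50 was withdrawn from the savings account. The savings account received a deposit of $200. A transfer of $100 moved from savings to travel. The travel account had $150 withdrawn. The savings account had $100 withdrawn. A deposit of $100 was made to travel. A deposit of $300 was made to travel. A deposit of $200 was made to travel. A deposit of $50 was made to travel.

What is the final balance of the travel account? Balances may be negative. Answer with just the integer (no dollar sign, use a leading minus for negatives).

Tracking account balances step by step:
Start: savings=500, travel=700
Event 1 (withdraw 50 from savings): savings: 500 - 50 = 450. Balances: savings=450, travel=700
Event 2 (deposit 200 to savings): savings: 450 + 200 = 650. Balances: savings=650, travel=700
Event 3 (transfer 100 savings -> travel): savings: 650 - 100 = 550, travel: 700 + 100 = 800. Balances: savings=550, travel=800
Event 4 (withdraw 150 from travel): travel: 800 - 150 = 650. Balances: savings=550, travel=650
Event 5 (withdraw 100 from savings): savings: 550 - 100 = 450. Balances: savings=450, travel=650
Event 6 (deposit 100 to travel): travel: 650 + 100 = 750. Balances: savings=450, travel=750
Event 7 (deposit 300 to travel): travel: 750 + 300 = 1050. Balances: savings=450, travel=1050
Event 8 (deposit 200 to travel): travel: 1050 + 200 = 1250. Balances: savings=450, travel=1250
Event 9 (deposit 50 to travel): travel: 1250 + 50 = 1300. Balances: savings=450, travel=1300

Final balance of travel: 1300

Answer: 1300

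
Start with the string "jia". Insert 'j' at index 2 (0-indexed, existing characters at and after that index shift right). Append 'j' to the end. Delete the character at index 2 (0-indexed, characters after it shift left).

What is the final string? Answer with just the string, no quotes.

Answer: jiaj

Derivation:
Applying each edit step by step:
Start: "jia"
Op 1 (insert 'j' at idx 2): "jia" -> "jija"
Op 2 (append 'j'): "jija" -> "jijaj"
Op 3 (delete idx 2 = 'j'): "jijaj" -> "jiaj"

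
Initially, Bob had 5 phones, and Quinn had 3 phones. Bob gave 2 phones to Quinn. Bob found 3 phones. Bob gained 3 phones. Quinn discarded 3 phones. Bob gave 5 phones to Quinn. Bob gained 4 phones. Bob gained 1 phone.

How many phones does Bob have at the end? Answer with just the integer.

Tracking counts step by step:
Start: Bob=5, Quinn=3
Event 1 (Bob -> Quinn, 2): Bob: 5 -> 3, Quinn: 3 -> 5. State: Bob=3, Quinn=5
Event 2 (Bob +3): Bob: 3 -> 6. State: Bob=6, Quinn=5
Event 3 (Bob +3): Bob: 6 -> 9. State: Bob=9, Quinn=5
Event 4 (Quinn -3): Quinn: 5 -> 2. State: Bob=9, Quinn=2
Event 5 (Bob -> Quinn, 5): Bob: 9 -> 4, Quinn: 2 -> 7. State: Bob=4, Quinn=7
Event 6 (Bob +4): Bob: 4 -> 8. State: Bob=8, Quinn=7
Event 7 (Bob +1): Bob: 8 -> 9. State: Bob=9, Quinn=7

Bob's final count: 9

Answer: 9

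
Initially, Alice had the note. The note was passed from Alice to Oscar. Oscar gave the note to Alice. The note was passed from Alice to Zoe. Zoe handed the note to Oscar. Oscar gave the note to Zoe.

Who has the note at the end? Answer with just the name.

Answer: Zoe

Derivation:
Tracking the note through each event:
Start: Alice has the note.
After event 1: Oscar has the note.
After event 2: Alice has the note.
After event 3: Zoe has the note.
After event 4: Oscar has the note.
After event 5: Zoe has the note.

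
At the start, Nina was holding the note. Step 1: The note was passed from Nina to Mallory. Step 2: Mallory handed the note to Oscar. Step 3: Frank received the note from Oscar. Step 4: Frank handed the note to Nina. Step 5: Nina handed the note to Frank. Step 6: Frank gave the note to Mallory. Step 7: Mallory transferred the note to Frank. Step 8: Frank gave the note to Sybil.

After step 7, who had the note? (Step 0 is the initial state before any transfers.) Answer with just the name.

Tracking the note holder through step 7:
After step 0 (start): Nina
After step 1: Mallory
After step 2: Oscar
After step 3: Frank
After step 4: Nina
After step 5: Frank
After step 6: Mallory
After step 7: Frank

At step 7, the holder is Frank.

Answer: Frank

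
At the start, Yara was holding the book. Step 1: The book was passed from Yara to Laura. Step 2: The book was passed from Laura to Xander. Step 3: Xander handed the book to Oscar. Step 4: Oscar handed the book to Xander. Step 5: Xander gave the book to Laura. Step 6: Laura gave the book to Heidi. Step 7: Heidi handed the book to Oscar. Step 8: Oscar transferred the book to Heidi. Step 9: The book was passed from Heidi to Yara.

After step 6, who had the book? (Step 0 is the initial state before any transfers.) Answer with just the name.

Answer: Heidi

Derivation:
Tracking the book holder through step 6:
After step 0 (start): Yara
After step 1: Laura
After step 2: Xander
After step 3: Oscar
After step 4: Xander
After step 5: Laura
After step 6: Heidi

At step 6, the holder is Heidi.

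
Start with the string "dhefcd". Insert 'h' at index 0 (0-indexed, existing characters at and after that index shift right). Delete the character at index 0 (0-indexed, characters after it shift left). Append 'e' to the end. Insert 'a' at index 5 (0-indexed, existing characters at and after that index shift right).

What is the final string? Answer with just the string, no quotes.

Applying each edit step by step:
Start: "dhefcd"
Op 1 (insert 'h' at idx 0): "dhefcd" -> "hdhefcd"
Op 2 (delete idx 0 = 'h'): "hdhefcd" -> "dhefcd"
Op 3 (append 'e'): "dhefcd" -> "dhefcde"
Op 4 (insert 'a' at idx 5): "dhefcde" -> "dhefcade"

Answer: dhefcade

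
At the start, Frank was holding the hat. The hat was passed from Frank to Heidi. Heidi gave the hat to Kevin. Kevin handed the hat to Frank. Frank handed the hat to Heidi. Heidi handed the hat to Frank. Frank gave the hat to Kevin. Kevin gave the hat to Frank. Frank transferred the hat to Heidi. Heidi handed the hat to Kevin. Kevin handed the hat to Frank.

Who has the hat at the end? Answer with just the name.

Tracking the hat through each event:
Start: Frank has the hat.
After event 1: Heidi has the hat.
After event 2: Kevin has the hat.
After event 3: Frank has the hat.
After event 4: Heidi has the hat.
After event 5: Frank has the hat.
After event 6: Kevin has the hat.
After event 7: Frank has the hat.
After event 8: Heidi has the hat.
After event 9: Kevin has the hat.
After event 10: Frank has the hat.

Answer: Frank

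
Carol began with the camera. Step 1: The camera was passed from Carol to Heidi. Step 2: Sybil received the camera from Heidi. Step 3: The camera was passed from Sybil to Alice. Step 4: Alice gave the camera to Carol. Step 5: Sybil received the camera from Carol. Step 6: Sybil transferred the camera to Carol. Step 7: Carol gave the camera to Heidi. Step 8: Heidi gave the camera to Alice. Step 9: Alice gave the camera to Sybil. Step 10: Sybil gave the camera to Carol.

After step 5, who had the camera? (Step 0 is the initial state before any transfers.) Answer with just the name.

Answer: Sybil

Derivation:
Tracking the camera holder through step 5:
After step 0 (start): Carol
After step 1: Heidi
After step 2: Sybil
After step 3: Alice
After step 4: Carol
After step 5: Sybil

At step 5, the holder is Sybil.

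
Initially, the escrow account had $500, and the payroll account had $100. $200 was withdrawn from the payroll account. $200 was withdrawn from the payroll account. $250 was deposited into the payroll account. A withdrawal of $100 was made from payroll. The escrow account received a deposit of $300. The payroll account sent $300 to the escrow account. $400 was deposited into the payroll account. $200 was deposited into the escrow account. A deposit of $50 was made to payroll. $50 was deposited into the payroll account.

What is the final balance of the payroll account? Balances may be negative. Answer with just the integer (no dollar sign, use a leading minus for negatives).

Tracking account balances step by step:
Start: escrow=500, payroll=100
Event 1 (withdraw 200 from payroll): payroll: 100 - 200 = -100. Balances: escrow=500, payroll=-100
Event 2 (withdraw 200 from payroll): payroll: -100 - 200 = -300. Balances: escrow=500, payroll=-300
Event 3 (deposit 250 to payroll): payroll: -300 + 250 = -50. Balances: escrow=500, payroll=-50
Event 4 (withdraw 100 from payroll): payroll: -50 - 100 = -150. Balances: escrow=500, payroll=-150
Event 5 (deposit 300 to escrow): escrow: 500 + 300 = 800. Balances: escrow=800, payroll=-150
Event 6 (transfer 300 payroll -> escrow): payroll: -150 - 300 = -450, escrow: 800 + 300 = 1100. Balances: escrow=1100, payroll=-450
Event 7 (deposit 400 to payroll): payroll: -450 + 400 = -50. Balances: escrow=1100, payroll=-50
Event 8 (deposit 200 to escrow): escrow: 1100 + 200 = 1300. Balances: escrow=1300, payroll=-50
Event 9 (deposit 50 to payroll): payroll: -50 + 50 = 0. Balances: escrow=1300, payroll=0
Event 10 (deposit 50 to payroll): payroll: 0 + 50 = 50. Balances: escrow=1300, payroll=50

Final balance of payroll: 50

Answer: 50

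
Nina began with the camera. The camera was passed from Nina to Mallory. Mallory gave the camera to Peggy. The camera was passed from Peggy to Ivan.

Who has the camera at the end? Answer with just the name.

Answer: Ivan

Derivation:
Tracking the camera through each event:
Start: Nina has the camera.
After event 1: Mallory has the camera.
After event 2: Peggy has the camera.
After event 3: Ivan has the camera.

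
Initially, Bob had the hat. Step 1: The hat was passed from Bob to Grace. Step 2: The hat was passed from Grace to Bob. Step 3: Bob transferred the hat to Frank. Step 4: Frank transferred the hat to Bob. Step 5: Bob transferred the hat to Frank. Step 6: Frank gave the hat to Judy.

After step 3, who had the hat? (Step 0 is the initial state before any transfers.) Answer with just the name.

Answer: Frank

Derivation:
Tracking the hat holder through step 3:
After step 0 (start): Bob
After step 1: Grace
After step 2: Bob
After step 3: Frank

At step 3, the holder is Frank.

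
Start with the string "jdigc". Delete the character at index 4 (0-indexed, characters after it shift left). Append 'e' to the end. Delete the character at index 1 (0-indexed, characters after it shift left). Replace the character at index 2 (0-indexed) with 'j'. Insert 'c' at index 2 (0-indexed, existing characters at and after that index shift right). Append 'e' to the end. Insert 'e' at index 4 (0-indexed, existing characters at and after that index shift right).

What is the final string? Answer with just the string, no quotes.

Answer: jicjeee

Derivation:
Applying each edit step by step:
Start: "jdigc"
Op 1 (delete idx 4 = 'c'): "jdigc" -> "jdig"
Op 2 (append 'e'): "jdig" -> "jdige"
Op 3 (delete idx 1 = 'd'): "jdige" -> "jige"
Op 4 (replace idx 2: 'g' -> 'j'): "jige" -> "jije"
Op 5 (insert 'c' at idx 2): "jije" -> "jicje"
Op 6 (append 'e'): "jicje" -> "jicjee"
Op 7 (insert 'e' at idx 4): "jicjee" -> "jicjeee"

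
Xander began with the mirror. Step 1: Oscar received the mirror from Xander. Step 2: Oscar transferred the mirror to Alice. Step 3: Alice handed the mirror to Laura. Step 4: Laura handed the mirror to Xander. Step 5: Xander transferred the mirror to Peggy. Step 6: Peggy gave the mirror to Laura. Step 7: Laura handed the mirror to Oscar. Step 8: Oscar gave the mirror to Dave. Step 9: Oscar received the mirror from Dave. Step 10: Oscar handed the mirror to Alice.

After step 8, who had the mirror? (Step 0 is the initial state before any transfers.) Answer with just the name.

Answer: Dave

Derivation:
Tracking the mirror holder through step 8:
After step 0 (start): Xander
After step 1: Oscar
After step 2: Alice
After step 3: Laura
After step 4: Xander
After step 5: Peggy
After step 6: Laura
After step 7: Oscar
After step 8: Dave

At step 8, the holder is Dave.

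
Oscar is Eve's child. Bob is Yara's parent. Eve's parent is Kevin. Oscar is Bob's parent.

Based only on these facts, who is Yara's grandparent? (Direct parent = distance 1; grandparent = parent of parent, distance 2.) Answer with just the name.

Answer: Oscar

Derivation:
Reconstructing the parent chain from the given facts:
  Kevin -> Eve -> Oscar -> Bob -> Yara
(each arrow means 'parent of the next')
Positions in the chain (0 = top):
  position of Kevin: 0
  position of Eve: 1
  position of Oscar: 2
  position of Bob: 3
  position of Yara: 4

Yara is at position 4; the grandparent is 2 steps up the chain, i.e. position 2: Oscar.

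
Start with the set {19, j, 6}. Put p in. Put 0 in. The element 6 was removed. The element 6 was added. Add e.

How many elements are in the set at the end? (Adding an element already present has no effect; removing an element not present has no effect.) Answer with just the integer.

Tracking the set through each operation:
Start: {19, 6, j}
Event 1 (add p): added. Set: {19, 6, j, p}
Event 2 (add 0): added. Set: {0, 19, 6, j, p}
Event 3 (remove 6): removed. Set: {0, 19, j, p}
Event 4 (add 6): added. Set: {0, 19, 6, j, p}
Event 5 (add e): added. Set: {0, 19, 6, e, j, p}

Final set: {0, 19, 6, e, j, p} (size 6)

Answer: 6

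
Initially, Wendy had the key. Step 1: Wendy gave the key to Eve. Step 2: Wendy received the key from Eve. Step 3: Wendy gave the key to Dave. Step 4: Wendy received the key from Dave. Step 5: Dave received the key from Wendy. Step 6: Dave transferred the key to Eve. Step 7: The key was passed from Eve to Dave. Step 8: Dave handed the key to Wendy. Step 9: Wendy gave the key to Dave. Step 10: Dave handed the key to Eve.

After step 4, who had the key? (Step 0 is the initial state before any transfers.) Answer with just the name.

Answer: Wendy

Derivation:
Tracking the key holder through step 4:
After step 0 (start): Wendy
After step 1: Eve
After step 2: Wendy
After step 3: Dave
After step 4: Wendy

At step 4, the holder is Wendy.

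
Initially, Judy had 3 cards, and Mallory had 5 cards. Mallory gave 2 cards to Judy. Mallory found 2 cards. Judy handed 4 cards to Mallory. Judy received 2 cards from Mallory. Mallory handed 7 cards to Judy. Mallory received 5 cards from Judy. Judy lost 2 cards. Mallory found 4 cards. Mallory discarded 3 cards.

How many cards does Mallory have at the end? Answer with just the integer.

Answer: 6

Derivation:
Tracking counts step by step:
Start: Judy=3, Mallory=5
Event 1 (Mallory -> Judy, 2): Mallory: 5 -> 3, Judy: 3 -> 5. State: Judy=5, Mallory=3
Event 2 (Mallory +2): Mallory: 3 -> 5. State: Judy=5, Mallory=5
Event 3 (Judy -> Mallory, 4): Judy: 5 -> 1, Mallory: 5 -> 9. State: Judy=1, Mallory=9
Event 4 (Mallory -> Judy, 2): Mallory: 9 -> 7, Judy: 1 -> 3. State: Judy=3, Mallory=7
Event 5 (Mallory -> Judy, 7): Mallory: 7 -> 0, Judy: 3 -> 10. State: Judy=10, Mallory=0
Event 6 (Judy -> Mallory, 5): Judy: 10 -> 5, Mallory: 0 -> 5. State: Judy=5, Mallory=5
Event 7 (Judy -2): Judy: 5 -> 3. State: Judy=3, Mallory=5
Event 8 (Mallory +4): Mallory: 5 -> 9. State: Judy=3, Mallory=9
Event 9 (Mallory -3): Mallory: 9 -> 6. State: Judy=3, Mallory=6

Mallory's final count: 6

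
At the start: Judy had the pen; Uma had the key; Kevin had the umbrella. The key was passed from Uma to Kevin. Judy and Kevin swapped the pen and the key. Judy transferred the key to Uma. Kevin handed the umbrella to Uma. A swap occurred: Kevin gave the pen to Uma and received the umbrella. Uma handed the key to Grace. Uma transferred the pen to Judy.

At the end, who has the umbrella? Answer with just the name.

Answer: Kevin

Derivation:
Tracking all object holders:
Start: pen:Judy, key:Uma, umbrella:Kevin
Event 1 (give key: Uma -> Kevin). State: pen:Judy, key:Kevin, umbrella:Kevin
Event 2 (swap pen<->key: now pen:Kevin, key:Judy). State: pen:Kevin, key:Judy, umbrella:Kevin
Event 3 (give key: Judy -> Uma). State: pen:Kevin, key:Uma, umbrella:Kevin
Event 4 (give umbrella: Kevin -> Uma). State: pen:Kevin, key:Uma, umbrella:Uma
Event 5 (swap pen<->umbrella: now pen:Uma, umbrella:Kevin). State: pen:Uma, key:Uma, umbrella:Kevin
Event 6 (give key: Uma -> Grace). State: pen:Uma, key:Grace, umbrella:Kevin
Event 7 (give pen: Uma -> Judy). State: pen:Judy, key:Grace, umbrella:Kevin

Final state: pen:Judy, key:Grace, umbrella:Kevin
The umbrella is held by Kevin.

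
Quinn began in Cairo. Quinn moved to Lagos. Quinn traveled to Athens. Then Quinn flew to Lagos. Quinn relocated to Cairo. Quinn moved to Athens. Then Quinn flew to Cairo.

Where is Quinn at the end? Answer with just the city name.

Tracking Quinn's location:
Start: Quinn is in Cairo.
After move 1: Cairo -> Lagos. Quinn is in Lagos.
After move 2: Lagos -> Athens. Quinn is in Athens.
After move 3: Athens -> Lagos. Quinn is in Lagos.
After move 4: Lagos -> Cairo. Quinn is in Cairo.
After move 5: Cairo -> Athens. Quinn is in Athens.
After move 6: Athens -> Cairo. Quinn is in Cairo.

Answer: Cairo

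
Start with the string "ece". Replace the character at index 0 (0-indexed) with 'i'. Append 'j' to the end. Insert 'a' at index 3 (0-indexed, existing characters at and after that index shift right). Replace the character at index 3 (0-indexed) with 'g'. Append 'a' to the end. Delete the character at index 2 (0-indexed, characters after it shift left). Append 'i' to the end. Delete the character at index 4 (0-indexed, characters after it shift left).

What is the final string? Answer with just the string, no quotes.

Answer: icgji

Derivation:
Applying each edit step by step:
Start: "ece"
Op 1 (replace idx 0: 'e' -> 'i'): "ece" -> "ice"
Op 2 (append 'j'): "ice" -> "icej"
Op 3 (insert 'a' at idx 3): "icej" -> "iceaj"
Op 4 (replace idx 3: 'a' -> 'g'): "iceaj" -> "icegj"
Op 5 (append 'a'): "icegj" -> "icegja"
Op 6 (delete idx 2 = 'e'): "icegja" -> "icgja"
Op 7 (append 'i'): "icgja" -> "icgjai"
Op 8 (delete idx 4 = 'a'): "icgjai" -> "icgji"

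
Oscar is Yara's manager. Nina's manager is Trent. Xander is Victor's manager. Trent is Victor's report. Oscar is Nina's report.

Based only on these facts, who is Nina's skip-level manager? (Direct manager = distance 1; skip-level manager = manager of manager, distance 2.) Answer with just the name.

Reconstructing the manager chain from the given facts:
  Xander -> Victor -> Trent -> Nina -> Oscar -> Yara
(each arrow means 'manager of the next')
Positions in the chain (0 = top):
  position of Xander: 0
  position of Victor: 1
  position of Trent: 2
  position of Nina: 3
  position of Oscar: 4
  position of Yara: 5

Nina is at position 3; the skip-level manager is 2 steps up the chain, i.e. position 1: Victor.

Answer: Victor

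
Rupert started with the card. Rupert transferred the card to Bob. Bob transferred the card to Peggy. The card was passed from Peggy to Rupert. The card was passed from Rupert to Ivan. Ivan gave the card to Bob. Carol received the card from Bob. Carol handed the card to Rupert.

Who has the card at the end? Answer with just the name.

Answer: Rupert

Derivation:
Tracking the card through each event:
Start: Rupert has the card.
After event 1: Bob has the card.
After event 2: Peggy has the card.
After event 3: Rupert has the card.
After event 4: Ivan has the card.
After event 5: Bob has the card.
After event 6: Carol has the card.
After event 7: Rupert has the card.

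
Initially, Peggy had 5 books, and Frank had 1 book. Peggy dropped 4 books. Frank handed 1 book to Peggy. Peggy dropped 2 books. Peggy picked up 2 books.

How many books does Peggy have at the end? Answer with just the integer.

Answer: 2

Derivation:
Tracking counts step by step:
Start: Peggy=5, Frank=1
Event 1 (Peggy -4): Peggy: 5 -> 1. State: Peggy=1, Frank=1
Event 2 (Frank -> Peggy, 1): Frank: 1 -> 0, Peggy: 1 -> 2. State: Peggy=2, Frank=0
Event 3 (Peggy -2): Peggy: 2 -> 0. State: Peggy=0, Frank=0
Event 4 (Peggy +2): Peggy: 0 -> 2. State: Peggy=2, Frank=0

Peggy's final count: 2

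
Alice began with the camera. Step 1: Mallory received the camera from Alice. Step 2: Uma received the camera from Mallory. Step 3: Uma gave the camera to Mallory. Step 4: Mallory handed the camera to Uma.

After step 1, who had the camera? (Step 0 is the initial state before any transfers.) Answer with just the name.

Answer: Mallory

Derivation:
Tracking the camera holder through step 1:
After step 0 (start): Alice
After step 1: Mallory

At step 1, the holder is Mallory.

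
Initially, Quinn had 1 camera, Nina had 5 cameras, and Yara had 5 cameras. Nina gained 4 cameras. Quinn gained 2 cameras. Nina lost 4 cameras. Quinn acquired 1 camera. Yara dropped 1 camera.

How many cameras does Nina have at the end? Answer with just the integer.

Answer: 5

Derivation:
Tracking counts step by step:
Start: Quinn=1, Nina=5, Yara=5
Event 1 (Nina +4): Nina: 5 -> 9. State: Quinn=1, Nina=9, Yara=5
Event 2 (Quinn +2): Quinn: 1 -> 3. State: Quinn=3, Nina=9, Yara=5
Event 3 (Nina -4): Nina: 9 -> 5. State: Quinn=3, Nina=5, Yara=5
Event 4 (Quinn +1): Quinn: 3 -> 4. State: Quinn=4, Nina=5, Yara=5
Event 5 (Yara -1): Yara: 5 -> 4. State: Quinn=4, Nina=5, Yara=4

Nina's final count: 5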